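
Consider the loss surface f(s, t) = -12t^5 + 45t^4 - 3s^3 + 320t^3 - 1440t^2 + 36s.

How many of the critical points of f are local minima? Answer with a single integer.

f separates as a function of s plus a function of t, so ∇f=0 decouples.
∂f/∂s = -9(s - 2)(s + 2) = 0 at s ∈ {-2, 2}; ∂f/∂t = -60t(t - 4)(t - 3)(t + 4) = 0 at t ∈ {-4, 0, 3, 4}.
The Hessian is diagonal: diag(f_ss, f_tt). Second derivatives: f_ss(-2)=36, f_ss(2)=-36; f_tt(-4)=13440, f_tt(0)=-2880, f_tt(3)=1260, f_tt(4)=-1920.
Local minima occur where both diagonal entries positive: (-2, -4), (-2, 3). Count: 2.

2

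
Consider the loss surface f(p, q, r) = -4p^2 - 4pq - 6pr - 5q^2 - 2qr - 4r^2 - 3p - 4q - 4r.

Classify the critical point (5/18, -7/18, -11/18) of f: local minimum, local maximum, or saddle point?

The Hessian is constant: H = [[-8, -4, -6], [-4, -10, -2], [-6, -2, -8]].
Leading principal minors: Δ₁ = -8, Δ₂ = 64, Δ₃ = -216.
The minors alternate sign starting negative (−, +, −), so H is negative definite: a local maximum.

local maximum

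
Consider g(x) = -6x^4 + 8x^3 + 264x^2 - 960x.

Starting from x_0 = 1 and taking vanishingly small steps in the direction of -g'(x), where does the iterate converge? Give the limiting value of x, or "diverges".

2

g'(x) = -24(x - 4)(x - 2)(x + 5), so g'(1) = -432.
Gradient descent moves in the -g' direction, i.e. x is increasing.
The nearest critical point in that direction is x = 2, where g'' = 336 > 0 (a local minimum). The iterate converges there.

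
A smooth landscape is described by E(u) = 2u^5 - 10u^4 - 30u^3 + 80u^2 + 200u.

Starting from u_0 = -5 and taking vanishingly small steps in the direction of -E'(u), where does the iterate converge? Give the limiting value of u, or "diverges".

E'(u) = 10(u - 5)(u - 2)(u + 1)(u + 2), so E'(-5) = 8400.
Gradient descent moves in the -E' direction, i.e. u is decreasing.
There is no critical point below u=-5, and E' keeps the same sign, so the iterate runs off to −∞.

diverges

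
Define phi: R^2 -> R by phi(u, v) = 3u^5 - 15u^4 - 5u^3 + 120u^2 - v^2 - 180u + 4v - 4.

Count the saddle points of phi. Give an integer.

2

phi separates as a function of u plus a function of v, so ∇phi=0 decouples.
∂phi/∂u = 15(u - 3)(u - 2)(u - 1)(u + 2) = 0 at u ∈ {-2, 1, 2, 3}; ∂phi/∂v = -2(v - 2) = 0 at v ∈ {2}.
The Hessian is diagonal: diag(phi_uu, phi_vv). Second derivatives: phi_uu(-2)=-900, phi_uu(1)=90, phi_uu(2)=-60, phi_uu(3)=150; phi_vv(2)=-2.
Saddle points occur where the two diagonal entries have opposite signs: (1, 2), (3, 2). Count: 2.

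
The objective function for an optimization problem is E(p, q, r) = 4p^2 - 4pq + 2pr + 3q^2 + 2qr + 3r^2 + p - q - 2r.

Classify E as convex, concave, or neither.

convex

E is quadratic, so its Hessian is the constant matrix H = [[8, -4, 2], [-4, 6, 2], [2, 2, 6]].
Leading principal minors: 8, 32, 104.
All positive ⇒ H ≻ 0 ⇒ convex.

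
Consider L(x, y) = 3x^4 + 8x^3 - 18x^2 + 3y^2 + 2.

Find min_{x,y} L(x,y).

L(x,y) separates as P(x) + Q(y) + 2, so its minimum is min P + min Q + 2.
P'(x) = 12x(x - 1)(x + 3) vanishes at x ∈ {-3, 0, 1}; Q'(y) = 6y vanishes at y ∈ {0}.
Local minima of P (where P''>0): P(-3)=-135, P(1)=-7. Local minima of Q: Q(0)=0.
So the global minimum of L is P(-3) + Q(0) + 2 = -135 + 0 + 2 = -133, attained at (-3, 0).

-133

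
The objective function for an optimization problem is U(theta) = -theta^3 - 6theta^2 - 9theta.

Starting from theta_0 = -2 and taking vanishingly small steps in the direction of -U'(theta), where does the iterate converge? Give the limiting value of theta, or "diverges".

-3

U'(theta) = -3(theta + 1)(theta + 3), so U'(-2) = 3.
Gradient descent moves in the -U' direction, i.e. theta is decreasing.
The nearest critical point in that direction is theta = -3, where U'' = 6 > 0 (a local minimum). The iterate converges there.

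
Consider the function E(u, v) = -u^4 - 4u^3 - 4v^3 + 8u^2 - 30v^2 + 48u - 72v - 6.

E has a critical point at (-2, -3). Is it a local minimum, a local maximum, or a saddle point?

The mixed partial ∂²E/∂u∂v is 0, so the Hessian at any point is diag(E_uu, E_vv) = diag(4(-3u^2 - 6u + 4), -12(2v + 5)).
At (-2, -3): H = diag(16, 12).
Both eigenvalues are positive, so H is positive definite: a local minimum.

local minimum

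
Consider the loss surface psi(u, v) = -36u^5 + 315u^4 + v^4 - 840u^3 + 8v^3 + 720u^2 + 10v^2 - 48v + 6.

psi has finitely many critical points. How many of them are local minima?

psi separates as a function of u plus a function of v, so ∇psi=0 decouples.
∂psi/∂u = -180u(u - 4)(u - 2)(u - 1) = 0 at u ∈ {0, 1, 2, 4}; ∂psi/∂v = 4(v - 1)(v + 3)(v + 4) = 0 at v ∈ {-4, -3, 1}.
The Hessian is diagonal: diag(psi_uu, psi_vv). Second derivatives: psi_uu(0)=1440, psi_uu(1)=-540, psi_uu(2)=720, psi_uu(4)=-4320; psi_vv(-4)=20, psi_vv(-3)=-16, psi_vv(1)=80.
Local minima occur where both diagonal entries positive: (0, -4), (0, 1), (2, -4), (2, 1). Count: 4.

4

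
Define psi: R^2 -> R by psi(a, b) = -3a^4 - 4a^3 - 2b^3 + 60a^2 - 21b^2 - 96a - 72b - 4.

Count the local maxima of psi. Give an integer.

psi separates as a function of a plus a function of b, so ∇psi=0 decouples.
∂psi/∂a = -12(a - 2)(a - 1)(a + 4) = 0 at a ∈ {-4, 1, 2}; ∂psi/∂b = -6(b + 3)(b + 4) = 0 at b ∈ {-4, -3}.
The Hessian is diagonal: diag(psi_aa, psi_bb). Second derivatives: psi_aa(-4)=-360, psi_aa(1)=60, psi_aa(2)=-72; psi_bb(-4)=6, psi_bb(-3)=-6.
Local maxima occur where both diagonal entries negative: (-4, -3), (2, -3). Count: 2.

2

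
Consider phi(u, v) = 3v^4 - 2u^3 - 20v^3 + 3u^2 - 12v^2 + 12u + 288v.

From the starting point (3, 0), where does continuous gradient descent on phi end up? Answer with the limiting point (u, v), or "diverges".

diverges

phi is separable, so gradient descent decouples: u follows -∂phi/∂u, v follows -∂phi/∂v.
∂phi/∂u = -6(u - 2)(u + 1); at u=3 this is -24, so u increases.
∂phi/∂v = 12(v - 4)(v - 3)(v + 2); at v=0 this is 288, so v decreases.
The u-coordinate has no critical point in that direction and runs off to infinity.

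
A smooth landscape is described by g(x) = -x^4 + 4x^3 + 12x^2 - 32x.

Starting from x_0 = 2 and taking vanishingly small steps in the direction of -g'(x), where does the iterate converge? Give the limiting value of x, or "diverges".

g'(x) = -4(x - 4)(x - 1)(x + 2), so g'(2) = 32.
Gradient descent moves in the -g' direction, i.e. x is decreasing.
The nearest critical point in that direction is x = 1, where g'' = 36 > 0 (a local minimum). The iterate converges there.

1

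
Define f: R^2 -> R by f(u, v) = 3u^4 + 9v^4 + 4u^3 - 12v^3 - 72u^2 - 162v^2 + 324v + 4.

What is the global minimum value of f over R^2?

f(u,v) separates as P(u) + Q(v) + 4, so its minimum is min P + min Q + 4.
P'(u) = 12u(u - 3)(u + 4) vanishes at u ∈ {-4, 0, 3}; Q'(v) = 36(v - 3)(v - 1)(v + 3) vanishes at v ∈ {-3, 1, 3}.
Local minima of P (where P''>0): P(-4)=-640, P(3)=-297. Local minima of Q: Q(-3)=-1377, Q(3)=-81.
So the global minimum of f is P(-4) + Q(-3) + 4 = -640 − 1377 + 4 = -2013, attained at (-4, -3).

-2013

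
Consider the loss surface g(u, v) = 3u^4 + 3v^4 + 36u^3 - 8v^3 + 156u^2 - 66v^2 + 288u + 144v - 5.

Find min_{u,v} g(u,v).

-764

g(u,v) separates as P(u) + Q(v) − 5, so its minimum is min P + min Q − 5.
P'(u) = 12(u + 2)(u + 3)(u + 4) vanishes at u ∈ {-4, -3, -2}; Q'(v) = 12(v - 4)(v - 1)(v + 3) vanishes at v ∈ {-3, 1, 4}.
Local minima of P (where P''>0): P(-4)=-192, P(-2)=-192. Local minima of Q: Q(-3)=-567, Q(4)=-224.
So the global minimum of g is P(-4) + Q(-3) − 5 = -192 − 567 − 5 = -764, attained at (-4, -3).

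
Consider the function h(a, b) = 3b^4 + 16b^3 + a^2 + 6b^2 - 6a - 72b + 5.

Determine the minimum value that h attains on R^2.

h(a,b) separates as P(a) + Q(b) + 5, so its minimum is min P + min Q + 5.
P'(a) = 2a - 6 vanishes at a ∈ {3}; Q'(b) = 12(b - 1)(b + 2)(b + 3) vanishes at b ∈ {-3, -2, 1}.
Local minima of P (where P''>0): P(3)=-9. Local minima of Q: Q(-3)=81, Q(1)=-47.
So the global minimum of h is P(3) + Q(1) + 5 = -9 − 47 + 5 = -51, attained at (3, 1).

-51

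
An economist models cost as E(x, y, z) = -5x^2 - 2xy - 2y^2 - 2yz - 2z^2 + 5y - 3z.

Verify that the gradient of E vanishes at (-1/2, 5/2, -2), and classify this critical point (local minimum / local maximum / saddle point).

∇E = (-10x - 2y, -2x - 4y - 2z + 5, -2y - 4z - 3); substituting (-1/2, 5/2, -2) gives ∇E = (0, 0, 0), so (-1/2, 5/2, -2) is indeed a critical point.
The Hessian is constant: H = [[-10, -2, 0], [-2, -4, -2], [0, -2, -4]].
Leading principal minors: Δ₁ = -10, Δ₂ = 36, Δ₃ = -104.
The minors alternate sign starting negative (−, +, −), so H is negative definite: a local maximum.

local maximum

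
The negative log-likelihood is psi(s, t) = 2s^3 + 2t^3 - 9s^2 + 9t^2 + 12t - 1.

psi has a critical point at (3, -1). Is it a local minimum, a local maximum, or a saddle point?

The mixed partial ∂²psi/∂s∂t is 0, so the Hessian at any point is diag(psi_ss, psi_tt) = diag(6(2s - 3), 6(2t + 3)).
At (3, -1): H = diag(18, 6).
Both eigenvalues are positive, so H is positive definite: a local minimum.

local minimum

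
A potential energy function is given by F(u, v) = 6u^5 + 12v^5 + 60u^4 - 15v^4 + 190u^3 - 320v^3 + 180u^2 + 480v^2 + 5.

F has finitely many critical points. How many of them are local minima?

F separates as a function of u plus a function of v, so ∇F=0 decouples.
∂F/∂u = 30u(u + 1)(u + 3)(u + 4) = 0 at u ∈ {-4, -3, -1, 0}; ∂F/∂v = 60v(v - 4)(v - 1)(v + 4) = 0 at v ∈ {-4, 0, 1, 4}.
The Hessian is diagonal: diag(F_uu, F_vv). Second derivatives: F_uu(-4)=-360, F_uu(-3)=180, F_uu(-1)=-180, F_uu(0)=360; F_vv(-4)=-9600, F_vv(0)=960, F_vv(1)=-900, F_vv(4)=5760.
Local minima occur where both diagonal entries positive: (-3, 0), (-3, 4), (0, 0), (0, 4). Count: 4.

4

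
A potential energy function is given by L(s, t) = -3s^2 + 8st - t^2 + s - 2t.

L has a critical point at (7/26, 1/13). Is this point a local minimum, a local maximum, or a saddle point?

saddle point

The Hessian of L is constant: H = [[-6, 8], [8, -2]].
det(H) = (-6)·(-2) − 8² = -52.
Since det(H) < 0, H is indefinite and the critical point is a saddle point.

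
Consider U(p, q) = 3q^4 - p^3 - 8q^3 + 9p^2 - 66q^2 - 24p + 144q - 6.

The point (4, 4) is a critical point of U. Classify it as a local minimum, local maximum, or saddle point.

saddle point

The mixed partial ∂²U/∂p∂q is 0, so the Hessian at any point is diag(U_pp, U_qq) = diag(6(-p + 3), 12(3q^2 - 4q - 11)).
At (4, 4): H = diag(-6, 252).
The eigenvalues have opposite signs, so H is indefinite: a saddle point.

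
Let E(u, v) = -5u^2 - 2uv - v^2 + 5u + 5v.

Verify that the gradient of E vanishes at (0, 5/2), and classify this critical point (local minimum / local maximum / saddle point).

∇E = (-10u - 2v + 5, -2u - 2v + 5); substituting (0, 5/2) gives ∇E = (0, 0), so (0, 5/2) is indeed a critical point.
The Hessian of E is constant: H = [[-10, -2], [-2, -2]].
det(H) = (-10)·(-2) − (-2)² = 16.
det(H) > 0 and tr(H) = -12 < 0, so H is negative definite and the point is a local maximum.

local maximum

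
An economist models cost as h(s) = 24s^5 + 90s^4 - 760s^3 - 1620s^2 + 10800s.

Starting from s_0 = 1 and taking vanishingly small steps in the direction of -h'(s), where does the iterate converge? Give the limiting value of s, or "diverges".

-3

h'(s) = 120(s - 3)(s - 2)(s + 3)(s + 5), so h'(1) = 5760.
Gradient descent moves in the -h' direction, i.e. s is decreasing.
The nearest critical point in that direction is s = -3, where h'' = 7200 > 0 (a local minimum). The iterate converges there.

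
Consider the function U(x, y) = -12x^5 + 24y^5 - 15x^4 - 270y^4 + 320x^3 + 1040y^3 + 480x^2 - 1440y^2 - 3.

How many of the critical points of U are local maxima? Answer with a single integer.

4

U separates as a function of x plus a function of y, so ∇U=0 decouples.
∂U/∂x = -60x(x - 4)(x + 1)(x + 4) = 0 at x ∈ {-4, -1, 0, 4}; ∂U/∂y = 120y(y - 4)(y - 3)(y - 2) = 0 at y ∈ {0, 2, 3, 4}.
The Hessian is diagonal: diag(U_xx, U_yy). Second derivatives: U_xx(-4)=5760, U_xx(-1)=-900, U_xx(0)=960, U_xx(4)=-9600; U_yy(0)=-2880, U_yy(2)=480, U_yy(3)=-360, U_yy(4)=960.
Local maxima occur where both diagonal entries negative: (-1, 0), (-1, 3), (4, 0), (4, 3). Count: 4.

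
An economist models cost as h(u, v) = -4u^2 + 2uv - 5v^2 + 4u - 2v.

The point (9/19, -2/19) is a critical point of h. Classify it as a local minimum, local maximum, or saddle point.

local maximum

The Hessian of h is constant: H = [[-8, 2], [2, -10]].
det(H) = (-8)·(-10) − 2² = 76.
det(H) > 0 and tr(H) = -18 < 0, so H is negative definite and the point is a local maximum.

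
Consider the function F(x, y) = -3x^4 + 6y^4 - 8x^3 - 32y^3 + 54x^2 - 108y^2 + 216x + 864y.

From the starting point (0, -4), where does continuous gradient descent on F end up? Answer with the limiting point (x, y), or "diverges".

F is separable, so gradient descent decouples: x follows -∂F/∂x, y follows -∂F/∂y.
∂F/∂x = -12(x - 3)(x + 2)(x + 3); at x=0 this is 216, so x decreases.
∂F/∂y = 24(y - 4)(y - 3)(y + 3); at y=-4 this is -1344, so y increases.
x converges to its nearest critical value -2 (a local min of the x-part); y converges to -3. The iterate converges to (-2, -3).

(-2, -3)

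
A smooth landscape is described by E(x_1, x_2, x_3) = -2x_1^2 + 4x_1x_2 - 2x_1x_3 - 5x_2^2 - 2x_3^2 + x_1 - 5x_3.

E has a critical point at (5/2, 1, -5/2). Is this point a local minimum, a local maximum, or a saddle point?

local maximum

The Hessian is constant: H = [[-4, 4, -2], [4, -10, 0], [-2, 0, -4]].
Leading principal minors: Δ₁ = -4, Δ₂ = 24, Δ₃ = -56.
The minors alternate sign starting negative (−, +, −), so H is negative definite: a local maximum.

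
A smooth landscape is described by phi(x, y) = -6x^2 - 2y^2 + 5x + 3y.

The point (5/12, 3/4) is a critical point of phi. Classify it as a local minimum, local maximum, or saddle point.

local maximum

The Hessian of phi is constant: H = [[-12, 0], [0, -4]].
det(H) = (-12)·(-4) − 0² = 48.
det(H) > 0 and tr(H) = -16 < 0, so H is negative definite and the point is a local maximum.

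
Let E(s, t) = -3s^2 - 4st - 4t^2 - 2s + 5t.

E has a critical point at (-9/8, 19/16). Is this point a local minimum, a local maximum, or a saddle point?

The Hessian of E is constant: H = [[-6, -4], [-4, -8]].
det(H) = (-6)·(-8) − (-4)² = 32.
det(H) > 0 and tr(H) = -14 < 0, so H is negative definite and the point is a local maximum.

local maximum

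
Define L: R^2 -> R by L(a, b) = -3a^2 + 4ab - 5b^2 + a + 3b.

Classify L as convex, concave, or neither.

L is quadratic, so its Hessian is the constant matrix H = [[-6, 4], [4, -10]].
det(H) = 44, tr(H) = -16.
det(H) > 0 and tr(H) < 0, so H is negative definite everywhere: concave.

concave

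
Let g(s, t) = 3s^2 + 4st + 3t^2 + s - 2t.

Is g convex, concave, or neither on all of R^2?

convex

g is quadratic, so its Hessian is the constant matrix H = [[6, 4], [4, 6]].
det(H) = 20, tr(H) = 12.
det(H) > 0 and tr(H) > 0, so H is positive definite everywhere: convex.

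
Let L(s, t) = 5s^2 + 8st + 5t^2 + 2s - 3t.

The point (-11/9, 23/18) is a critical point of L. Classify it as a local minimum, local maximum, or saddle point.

The Hessian of L is constant: H = [[10, 8], [8, 10]].
det(H) = 10·10 − 8² = 36.
det(H) > 0 and tr(H) = 20 > 0, so H is positive definite and the point is a local minimum.

local minimum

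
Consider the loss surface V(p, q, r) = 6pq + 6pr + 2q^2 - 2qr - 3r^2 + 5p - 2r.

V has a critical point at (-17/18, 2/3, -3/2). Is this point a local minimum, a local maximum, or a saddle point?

The Hessian is constant: H = [[0, 6, 6], [6, 4, -2], [6, -2, -6]].
Leading principal minors: Δ₁ = 0, Δ₂ = -36, Δ₃ = -72.
The minors fit neither the all-positive nor the alternating-sign pattern, so H is indefinite: a saddle point.

saddle point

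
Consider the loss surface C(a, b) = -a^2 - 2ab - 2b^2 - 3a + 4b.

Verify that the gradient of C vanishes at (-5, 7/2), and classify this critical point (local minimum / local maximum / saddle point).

local maximum

∇C = (-2a - 2b - 3, -2a - 4b + 4); substituting (-5, 7/2) gives ∇C = (0, 0), so (-5, 7/2) is indeed a critical point.
The Hessian of C is constant: H = [[-2, -2], [-2, -4]].
det(H) = (-2)·(-4) − (-2)² = 4.
det(H) > 0 and tr(H) = -6 < 0, so H is negative definite and the point is a local maximum.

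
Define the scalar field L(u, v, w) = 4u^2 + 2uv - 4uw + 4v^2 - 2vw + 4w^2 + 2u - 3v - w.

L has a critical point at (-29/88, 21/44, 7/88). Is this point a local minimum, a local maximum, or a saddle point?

local minimum

The Hessian is constant: H = [[8, 2, -4], [2, 8, -2], [-4, -2, 8]].
Leading principal minors: Δ₁ = 8, Δ₂ = 60, Δ₃ = 352.
All leading minors are positive, so H is positive definite: a local minimum.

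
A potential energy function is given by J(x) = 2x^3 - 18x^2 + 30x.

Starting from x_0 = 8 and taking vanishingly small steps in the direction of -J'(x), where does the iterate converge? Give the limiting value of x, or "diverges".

J'(x) = 6(x - 5)(x - 1), so J'(8) = 126.
Gradient descent moves in the -J' direction, i.e. x is decreasing.
The nearest critical point in that direction is x = 5, where J'' = 24 > 0 (a local minimum). The iterate converges there.

5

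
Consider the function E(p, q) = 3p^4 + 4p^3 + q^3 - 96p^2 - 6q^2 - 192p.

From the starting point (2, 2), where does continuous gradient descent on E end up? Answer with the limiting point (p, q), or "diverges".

(4, 4)

E is separable, so gradient descent decouples: p follows -∂E/∂p, q follows -∂E/∂q.
∂E/∂p = 12(p - 4)(p + 1)(p + 4); at p=2 this is -432, so p increases.
∂E/∂q = 3q(q - 4); at q=2 this is -12, so q increases.
p converges to its nearest critical value 4 (a local min of the p-part); q converges to 4. The iterate converges to (4, 4).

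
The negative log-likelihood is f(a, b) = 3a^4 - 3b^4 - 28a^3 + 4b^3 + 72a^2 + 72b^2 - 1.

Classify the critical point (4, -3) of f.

The mixed partial ∂²f/∂a∂b is 0, so the Hessian at any point is diag(f_aa, f_bb) = diag(12(3a^2 - 14a + 12), 12(-3b^2 + 2b + 12)).
At (4, -3): H = diag(48, -252).
The eigenvalues have opposite signs, so H is indefinite: a saddle point.

saddle point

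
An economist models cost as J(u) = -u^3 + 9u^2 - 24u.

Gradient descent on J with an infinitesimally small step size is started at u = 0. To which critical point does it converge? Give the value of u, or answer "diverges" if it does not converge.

2

J'(u) = -3(u - 4)(u - 2), so J'(0) = -24.
Gradient descent moves in the -J' direction, i.e. u is increasing.
The nearest critical point in that direction is u = 2, where J'' = 6 > 0 (a local minimum). The iterate converges there.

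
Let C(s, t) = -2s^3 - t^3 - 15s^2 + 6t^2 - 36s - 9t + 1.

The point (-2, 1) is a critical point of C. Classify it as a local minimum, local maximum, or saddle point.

saddle point

The mixed partial ∂²C/∂s∂t is 0, so the Hessian at any point is diag(C_ss, C_tt) = diag(-6(2s + 5), 6(-t + 2)).
At (-2, 1): H = diag(-6, 6).
The eigenvalues have opposite signs, so H is indefinite: a saddle point.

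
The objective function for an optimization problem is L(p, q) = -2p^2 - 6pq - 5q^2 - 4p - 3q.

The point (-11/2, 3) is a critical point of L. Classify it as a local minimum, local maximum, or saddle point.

The Hessian of L is constant: H = [[-4, -6], [-6, -10]].
det(H) = (-4)·(-10) − (-6)² = 4.
det(H) > 0 and tr(H) = -14 < 0, so H is negative definite and the point is a local maximum.

local maximum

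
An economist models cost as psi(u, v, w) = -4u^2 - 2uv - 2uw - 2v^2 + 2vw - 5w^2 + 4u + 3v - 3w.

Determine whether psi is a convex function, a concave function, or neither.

psi is quadratic, so its Hessian is the constant matrix H = [[-8, -2, -2], [-2, -4, 2], [-2, 2, -10]].
Leading principal minors: -8, 28, -216.
Signs alternate −, +, − ⇒ H ≺ 0 ⇒ concave.

concave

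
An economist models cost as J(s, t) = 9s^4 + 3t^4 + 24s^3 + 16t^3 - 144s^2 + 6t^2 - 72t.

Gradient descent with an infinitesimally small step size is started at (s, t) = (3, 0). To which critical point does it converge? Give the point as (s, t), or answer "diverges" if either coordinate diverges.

(2, 1)

J is separable, so gradient descent decouples: s follows -∂J/∂s, t follows -∂J/∂t.
∂J/∂s = 36s(s - 2)(s + 4); at s=3 this is 756, so s decreases.
∂J/∂t = 12(t - 1)(t + 2)(t + 3); at t=0 this is -72, so t increases.
s converges to its nearest critical value 2 (a local min of the s-part); t converges to 1. The iterate converges to (2, 1).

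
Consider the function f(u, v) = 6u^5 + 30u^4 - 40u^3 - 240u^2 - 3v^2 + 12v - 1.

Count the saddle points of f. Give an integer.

2

f separates as a function of u plus a function of v, so ∇f=0 decouples.
∂f/∂u = 30u(u - 2)(u + 2)(u + 4) = 0 at u ∈ {-4, -2, 0, 2}; ∂f/∂v = -6(v - 2) = 0 at v ∈ {2}.
The Hessian is diagonal: diag(f_uu, f_vv). Second derivatives: f_uu(-4)=-1440, f_uu(-2)=480, f_uu(0)=-480, f_uu(2)=1440; f_vv(2)=-6.
Saddle points occur where the two diagonal entries have opposite signs: (-2, 2), (2, 2). Count: 2.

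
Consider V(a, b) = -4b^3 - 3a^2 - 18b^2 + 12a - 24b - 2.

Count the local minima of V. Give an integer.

0

V separates as a function of a plus a function of b, so ∇V=0 decouples.
∂V/∂a = -6(a - 2) = 0 at a ∈ {2}; ∂V/∂b = -12(b + 1)(b + 2) = 0 at b ∈ {-2, -1}.
The Hessian is diagonal: diag(V_aa, V_bb). Second derivatives: V_aa(2)=-6; V_bb(-2)=12, V_bb(-1)=-12.
Local minima occur where both diagonal entries positive: none. Count: 0.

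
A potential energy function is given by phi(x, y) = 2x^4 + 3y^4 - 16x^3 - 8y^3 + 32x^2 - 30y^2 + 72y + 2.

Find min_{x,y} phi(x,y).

phi(x,y) separates as P(x) + Q(y) + 2, so its minimum is min P + min Q + 2.
P'(x) = 8x(x - 4)(x - 2) vanishes at x ∈ {0, 2, 4}; Q'(y) = 12(y - 3)(y - 1)(y + 2) vanishes at y ∈ {-2, 1, 3}.
Local minima of P (where P''>0): P(0)=0, P(4)=0. Local minima of Q: Q(-2)=-152, Q(3)=-27.
So the global minimum of phi is P(0) + Q(-2) + 2 = 0 − 152 + 2 = -150, attained at (0, -2).

-150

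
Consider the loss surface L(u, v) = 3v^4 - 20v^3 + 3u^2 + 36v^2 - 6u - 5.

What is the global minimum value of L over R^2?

L(u,v) separates as P(u) + Q(v) − 5, so its minimum is min P + min Q − 5.
P'(u) = 6u - 6 vanishes at u ∈ {1}; Q'(v) = 12v(v - 3)(v - 2) vanishes at v ∈ {0, 2, 3}.
Local minima of P (where P''>0): P(1)=-3. Local minima of Q: Q(0)=0, Q(3)=27.
So the global minimum of L is P(1) + Q(0) − 5 = -3 + 0 − 5 = -8, attained at (1, 0).

-8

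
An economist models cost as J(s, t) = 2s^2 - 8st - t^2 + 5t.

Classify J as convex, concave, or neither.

J is quadratic, so its Hessian is the constant matrix H = [[4, -8], [-8, -2]].
det(H) = -72, tr(H) = 2.
det(H) < 0, so H is indefinite: neither convex nor concave.

neither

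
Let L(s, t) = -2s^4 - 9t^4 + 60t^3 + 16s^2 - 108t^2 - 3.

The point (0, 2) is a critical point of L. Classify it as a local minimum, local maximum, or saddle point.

local minimum

The mixed partial ∂²L/∂s∂t is 0, so the Hessian at any point is diag(L_ss, L_tt) = diag(8(-3s^2 + 4), 36(-3t^2 + 10t - 6)).
At (0, 2): H = diag(32, 72).
Both eigenvalues are positive, so H is positive definite: a local minimum.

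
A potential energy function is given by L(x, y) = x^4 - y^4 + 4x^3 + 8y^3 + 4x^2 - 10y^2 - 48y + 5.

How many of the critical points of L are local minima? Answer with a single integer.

2

L separates as a function of x plus a function of y, so ∇L=0 decouples.
∂L/∂x = 4x(x + 1)(x + 2) = 0 at x ∈ {-2, -1, 0}; ∂L/∂y = -4(y - 4)(y - 3)(y + 1) = 0 at y ∈ {-1, 3, 4}.
The Hessian is diagonal: diag(L_xx, L_yy). Second derivatives: L_xx(-2)=8, L_xx(-1)=-4, L_xx(0)=8; L_yy(-1)=-80, L_yy(3)=16, L_yy(4)=-20.
Local minima occur where both diagonal entries positive: (-2, 3), (0, 3). Count: 2.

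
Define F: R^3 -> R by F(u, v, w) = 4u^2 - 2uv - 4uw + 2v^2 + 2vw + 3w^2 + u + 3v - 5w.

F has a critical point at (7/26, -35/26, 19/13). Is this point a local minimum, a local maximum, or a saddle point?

The Hessian is constant: H = [[8, -2, -4], [-2, 4, 2], [-4, 2, 6]].
Leading principal minors: Δ₁ = 8, Δ₂ = 28, Δ₃ = 104.
All leading minors are positive, so H is positive definite: a local minimum.

local minimum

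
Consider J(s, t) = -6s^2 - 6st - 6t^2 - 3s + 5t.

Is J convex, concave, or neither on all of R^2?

concave

J is quadratic, so its Hessian is the constant matrix H = [[-12, -6], [-6, -12]].
det(H) = 108, tr(H) = -24.
det(H) > 0 and tr(H) < 0, so H is negative definite everywhere: concave.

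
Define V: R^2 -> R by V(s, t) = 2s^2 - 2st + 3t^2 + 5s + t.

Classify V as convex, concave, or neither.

V is quadratic, so its Hessian is the constant matrix H = [[4, -2], [-2, 6]].
det(H) = 20, tr(H) = 10.
det(H) > 0 and tr(H) > 0, so H is positive definite everywhere: convex.

convex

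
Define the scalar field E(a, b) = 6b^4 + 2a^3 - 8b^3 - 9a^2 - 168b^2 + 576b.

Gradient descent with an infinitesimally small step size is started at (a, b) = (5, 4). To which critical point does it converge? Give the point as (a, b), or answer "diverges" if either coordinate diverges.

E is separable, so gradient descent decouples: a follows -∂E/∂a, b follows -∂E/∂b.
∂E/∂a = 6a(a - 3); at a=5 this is 60, so a decreases.
∂E/∂b = 24(b - 3)(b - 2)(b + 4); at b=4 this is 384, so b decreases.
a converges to its nearest critical value 3 (a local min of the a-part); b converges to 3. The iterate converges to (3, 3).

(3, 3)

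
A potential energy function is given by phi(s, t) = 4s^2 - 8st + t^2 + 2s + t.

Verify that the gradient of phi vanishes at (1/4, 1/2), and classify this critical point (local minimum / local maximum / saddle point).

saddle point

∇phi = (8s - 8t + 2, -8s + 2t + 1); substituting (1/4, 1/2) gives ∇phi = (0, 0), so (1/4, 1/2) is indeed a critical point.
The Hessian of phi is constant: H = [[8, -8], [-8, 2]].
det(H) = 8·2 − (-8)² = -48.
Since det(H) < 0, H is indefinite and the critical point is a saddle point.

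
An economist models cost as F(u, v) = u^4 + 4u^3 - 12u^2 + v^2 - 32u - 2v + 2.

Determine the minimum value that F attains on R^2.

-63

F(u,v) separates as P(u) + Q(v) + 2, so its minimum is min P + min Q + 2.
P'(u) = 4(u - 2)(u + 1)(u + 4) vanishes at u ∈ {-4, -1, 2}; Q'(v) = 2v - 2 vanishes at v ∈ {1}.
Local minima of P (where P''>0): P(-4)=-64, P(2)=-64. Local minima of Q: Q(1)=-1.
So the global minimum of F is P(-4) + Q(1) + 2 = -64 − 1 + 2 = -63, attained at (-4, 1).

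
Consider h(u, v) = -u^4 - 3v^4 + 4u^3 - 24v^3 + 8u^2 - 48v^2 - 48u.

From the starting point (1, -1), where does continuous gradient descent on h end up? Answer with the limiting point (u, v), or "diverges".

h is separable, so gradient descent decouples: u follows -∂h/∂u, v follows -∂h/∂v.
∂h/∂u = -4(u - 3)(u - 2)(u + 2); at u=1 this is -24, so u increases.
∂h/∂v = -12v(v + 2)(v + 4); at v=-1 this is 36, so v decreases.
u converges to its nearest critical value 2 (a local min of the u-part); v converges to -2. The iterate converges to (2, -2).

(2, -2)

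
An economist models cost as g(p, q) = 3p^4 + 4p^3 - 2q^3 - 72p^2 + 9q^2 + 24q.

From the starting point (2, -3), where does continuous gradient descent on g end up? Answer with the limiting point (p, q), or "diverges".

(3, -1)

g is separable, so gradient descent decouples: p follows -∂g/∂p, q follows -∂g/∂q.
∂g/∂p = 12p(p - 3)(p + 4); at p=2 this is -144, so p increases.
∂g/∂q = -6(q - 4)(q + 1); at q=-3 this is -84, so q increases.
p converges to its nearest critical value 3 (a local min of the p-part); q converges to -1. The iterate converges to (3, -1).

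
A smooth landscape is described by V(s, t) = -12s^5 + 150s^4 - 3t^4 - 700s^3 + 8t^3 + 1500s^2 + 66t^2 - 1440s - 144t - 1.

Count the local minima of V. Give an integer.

V separates as a function of s plus a function of t, so ∇V=0 decouples.
∂V/∂s = -60(s - 4)(s - 3)(s - 2)(s - 1) = 0 at s ∈ {1, 2, 3, 4}; ∂V/∂t = -12(t - 4)(t - 1)(t + 3) = 0 at t ∈ {-3, 1, 4}.
The Hessian is diagonal: diag(V_ss, V_tt). Second derivatives: V_ss(1)=360, V_ss(2)=-120, V_ss(3)=120, V_ss(4)=-360; V_tt(-3)=-336, V_tt(1)=144, V_tt(4)=-252.
Local minima occur where both diagonal entries positive: (1, 1), (3, 1). Count: 2.

2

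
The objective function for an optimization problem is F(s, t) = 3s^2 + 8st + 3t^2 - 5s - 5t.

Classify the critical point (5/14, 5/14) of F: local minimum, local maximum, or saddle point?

The Hessian of F is constant: H = [[6, 8], [8, 6]].
det(H) = 6·6 − 8² = -28.
Since det(H) < 0, H is indefinite and the critical point is a saddle point.

saddle point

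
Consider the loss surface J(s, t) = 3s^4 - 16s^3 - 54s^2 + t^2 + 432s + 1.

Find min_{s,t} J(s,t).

J(s,t) separates as P(s) + Q(t) + 1, so its minimum is min P + min Q + 1.
P'(s) = 12(s - 4)(s - 3)(s + 3) vanishes at s ∈ {-3, 3, 4}; Q'(t) = 2t vanishes at t ∈ {0}.
Local minima of P (where P''>0): P(-3)=-1107, P(4)=608. Local minima of Q: Q(0)=0.
So the global minimum of J is P(-3) + Q(0) + 1 = -1107 + 0 + 1 = -1106, attained at (-3, 0).

-1106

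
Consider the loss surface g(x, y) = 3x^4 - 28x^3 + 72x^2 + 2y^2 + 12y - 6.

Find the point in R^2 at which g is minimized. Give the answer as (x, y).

(0, -3)

g(x,y) separates as P(x) + Q(y) − 6, so its minimum is min P + min Q − 6.
P'(x) = 12x(x - 4)(x - 3) vanishes at x ∈ {0, 3, 4}; Q'(y) = 4y + 12 vanishes at y ∈ {-3}.
Local minima of P (where P''>0): P(0)=0, P(4)=128. Local minima of Q: Q(-3)=-18.
So the global minimum of g is P(0) + Q(-3) − 6 = 0 − 18 − 6 = -24, attained at (0, -3).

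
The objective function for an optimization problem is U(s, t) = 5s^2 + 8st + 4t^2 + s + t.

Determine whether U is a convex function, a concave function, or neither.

U is quadratic, so its Hessian is the constant matrix H = [[10, 8], [8, 8]].
det(H) = 16, tr(H) = 18.
det(H) > 0 and tr(H) > 0, so H is positive definite everywhere: convex.

convex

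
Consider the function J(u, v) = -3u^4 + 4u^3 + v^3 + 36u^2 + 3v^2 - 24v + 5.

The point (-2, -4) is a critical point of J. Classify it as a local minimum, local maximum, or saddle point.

local maximum

The mixed partial ∂²J/∂u∂v is 0, so the Hessian at any point is diag(J_uu, J_vv) = diag(12(-3u^2 + 2u + 6), 6(v + 1)).
At (-2, -4): H = diag(-120, -18).
Both eigenvalues are negative, so H is negative definite: a local maximum.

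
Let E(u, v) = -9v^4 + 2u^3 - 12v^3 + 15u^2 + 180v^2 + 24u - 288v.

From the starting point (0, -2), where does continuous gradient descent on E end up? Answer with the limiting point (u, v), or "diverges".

E is separable, so gradient descent decouples: u follows -∂E/∂u, v follows -∂E/∂v.
∂E/∂u = 6(u + 1)(u + 4); at u=0 this is 24, so u decreases.
∂E/∂v = -36(v - 2)(v - 1)(v + 4); at v=-2 this is -864, so v increases.
u converges to its nearest critical value -1 (a local min of the u-part); v converges to 1. The iterate converges to (-1, 1).

(-1, 1)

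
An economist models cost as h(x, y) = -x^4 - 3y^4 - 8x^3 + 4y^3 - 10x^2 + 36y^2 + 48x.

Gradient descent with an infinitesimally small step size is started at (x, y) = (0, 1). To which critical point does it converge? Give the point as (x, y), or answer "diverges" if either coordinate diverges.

(-3, 0)

h is separable, so gradient descent decouples: x follows -∂h/∂x, y follows -∂h/∂y.
∂h/∂x = -4(x - 1)(x + 3)(x + 4); at x=0 this is 48, so x decreases.
∂h/∂y = -12y(y - 3)(y + 2); at y=1 this is 72, so y decreases.
x converges to its nearest critical value -3 (a local min of the x-part); y converges to 0. The iterate converges to (-3, 0).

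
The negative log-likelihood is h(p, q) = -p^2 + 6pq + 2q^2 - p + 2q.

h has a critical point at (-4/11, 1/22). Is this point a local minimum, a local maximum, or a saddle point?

saddle point

The Hessian of h is constant: H = [[-2, 6], [6, 4]].
det(H) = (-2)·4 − 6² = -44.
Since det(H) < 0, H is indefinite and the critical point is a saddle point.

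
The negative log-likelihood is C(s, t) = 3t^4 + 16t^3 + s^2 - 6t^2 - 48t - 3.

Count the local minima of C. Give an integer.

C separates as a function of s plus a function of t, so ∇C=0 decouples.
∂C/∂s = 2s = 0 at s ∈ {0}; ∂C/∂t = 12(t - 1)(t + 1)(t + 4) = 0 at t ∈ {-4, -1, 1}.
The Hessian is diagonal: diag(C_ss, C_tt). Second derivatives: C_ss(0)=2; C_tt(-4)=180, C_tt(-1)=-72, C_tt(1)=120.
Local minima occur where both diagonal entries positive: (0, -4), (0, 1). Count: 2.

2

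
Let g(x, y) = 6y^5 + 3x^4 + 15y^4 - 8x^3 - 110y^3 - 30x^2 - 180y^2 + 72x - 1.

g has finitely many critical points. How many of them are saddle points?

6

g separates as a function of x plus a function of y, so ∇g=0 decouples.
∂g/∂x = 12(x - 3)(x - 1)(x + 2) = 0 at x ∈ {-2, 1, 3}; ∂g/∂y = 30y(y - 3)(y + 1)(y + 4) = 0 at y ∈ {-4, -1, 0, 3}.
The Hessian is diagonal: diag(g_xx, g_yy). Second derivatives: g_xx(-2)=180, g_xx(1)=-72, g_xx(3)=120; g_yy(-4)=-2520, g_yy(-1)=360, g_yy(0)=-360, g_yy(3)=2520.
Saddle points occur where the two diagonal entries have opposite signs: (-2, -4), (-2, 0), (1, -1), (1, 3), (3, -4), (3, 0). Count: 6.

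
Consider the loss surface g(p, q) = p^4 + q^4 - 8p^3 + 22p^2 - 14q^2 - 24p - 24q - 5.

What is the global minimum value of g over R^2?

g(p,q) separates as A(p) + B(q) − 5, so its minimum is min A + min B − 5.
A'(p) = 4(p - 3)(p - 2)(p - 1) vanishes at p ∈ {1, 2, 3}; B'(q) = 4(q - 3)(q + 1)(q + 2) vanishes at q ∈ {-2, -1, 3}.
Local minima of A (where A''>0): A(1)=-9, A(3)=-9. Local minima of B: B(-2)=8, B(3)=-117.
So the global minimum of g is A(1) + B(3) − 5 = -9 − 117 − 5 = -131, attained at (1, 3).

-131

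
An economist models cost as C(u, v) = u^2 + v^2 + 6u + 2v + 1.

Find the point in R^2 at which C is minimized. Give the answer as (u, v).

(-3, -1)

C(u,v) separates as P(u) + Q(v) + 1, so its minimum is min P + min Q + 1.
P'(u) = 2u + 6 vanishes at u ∈ {-3}; Q'(v) = 2v + 2 vanishes at v ∈ {-1}.
Local minima of P (where P''>0): P(-3)=-9. Local minima of Q: Q(-1)=-1.
So the global minimum of C is P(-3) + Q(-1) + 1 = -9 − 1 + 1 = -9, attained at (-3, -1).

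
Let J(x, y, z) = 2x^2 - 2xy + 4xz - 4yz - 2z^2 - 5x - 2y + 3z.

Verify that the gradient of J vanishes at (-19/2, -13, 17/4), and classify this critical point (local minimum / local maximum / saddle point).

saddle point

∇J = (4x - 2y + 4z - 5, -2x - 4z - 2, 4x - 4y - 4z + 3); substituting (-19/2, -13, 17/4) gives ∇J = (0, 0, 0), so (-19/2, -13, 17/4) is indeed a critical point.
The Hessian is constant: H = [[4, -2, 4], [-2, 0, -4], [4, -4, -4]].
Leading principal minors: Δ₁ = 4, Δ₂ = -4, Δ₃ = 16.
The minors fit neither the all-positive nor the alternating-sign pattern, so H is indefinite: a saddle point.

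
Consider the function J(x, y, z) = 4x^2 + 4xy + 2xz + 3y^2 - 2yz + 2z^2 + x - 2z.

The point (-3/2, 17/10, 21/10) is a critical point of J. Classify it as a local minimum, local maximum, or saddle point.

The Hessian is constant: H = [[8, 4, 2], [4, 6, -2], [2, -2, 4]].
Leading principal minors: Δ₁ = 8, Δ₂ = 32, Δ₃ = 40.
All leading minors are positive, so H is positive definite: a local minimum.

local minimum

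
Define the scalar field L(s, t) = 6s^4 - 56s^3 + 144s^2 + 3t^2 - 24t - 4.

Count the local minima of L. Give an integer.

2

L separates as a function of s plus a function of t, so ∇L=0 decouples.
∂L/∂s = 24s(s - 4)(s - 3) = 0 at s ∈ {0, 3, 4}; ∂L/∂t = 6(t - 4) = 0 at t ∈ {4}.
The Hessian is diagonal: diag(L_ss, L_tt). Second derivatives: L_ss(0)=288, L_ss(3)=-72, L_ss(4)=96; L_tt(4)=6.
Local minima occur where both diagonal entries positive: (0, 4), (4, 4). Count: 2.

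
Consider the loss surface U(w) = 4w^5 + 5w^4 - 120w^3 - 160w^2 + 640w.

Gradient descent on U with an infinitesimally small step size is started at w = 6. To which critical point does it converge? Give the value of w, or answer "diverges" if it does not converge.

U'(w) = 20(w - 4)(w - 1)(w + 2)(w + 4), so U'(6) = 16000.
Gradient descent moves in the -U' direction, i.e. w is decreasing.
The nearest critical point in that direction is w = 4, where U'' = 2880 > 0 (a local minimum). The iterate converges there.

4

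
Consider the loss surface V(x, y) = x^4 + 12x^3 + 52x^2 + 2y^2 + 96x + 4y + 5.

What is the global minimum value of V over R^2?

V(x,y) separates as P(x) + Q(y) + 5, so its minimum is min P + min Q + 5.
P'(x) = 4(x + 2)(x + 3)(x + 4) vanishes at x ∈ {-4, -3, -2}; Q'(y) = 4y + 4 vanishes at y ∈ {-1}.
Local minima of P (where P''>0): P(-4)=-64, P(-2)=-64. Local minima of Q: Q(-1)=-2.
So the global minimum of V is P(-4) + Q(-1) + 5 = -64 − 2 + 5 = -61, attained at (-4, -1).

-61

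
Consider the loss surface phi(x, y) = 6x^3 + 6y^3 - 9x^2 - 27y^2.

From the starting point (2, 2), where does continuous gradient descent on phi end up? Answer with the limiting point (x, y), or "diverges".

phi is separable, so gradient descent decouples: x follows -∂phi/∂x, y follows -∂phi/∂y.
∂phi/∂x = 18x(x - 1); at x=2 this is 36, so x decreases.
∂phi/∂y = 18y(y - 3); at y=2 this is -36, so y increases.
x converges to its nearest critical value 1 (a local min of the x-part); y converges to 3. The iterate converges to (1, 3).

(1, 3)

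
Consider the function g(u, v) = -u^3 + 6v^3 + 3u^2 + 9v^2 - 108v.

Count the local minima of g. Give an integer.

g separates as a function of u plus a function of v, so ∇g=0 decouples.
∂g/∂u = -3u(u - 2) = 0 at u ∈ {0, 2}; ∂g/∂v = 18(v - 2)(v + 3) = 0 at v ∈ {-3, 2}.
The Hessian is diagonal: diag(g_uu, g_vv). Second derivatives: g_uu(0)=6, g_uu(2)=-6; g_vv(-3)=-90, g_vv(2)=90.
Local minima occur where both diagonal entries positive: (0, 2). Count: 1.

1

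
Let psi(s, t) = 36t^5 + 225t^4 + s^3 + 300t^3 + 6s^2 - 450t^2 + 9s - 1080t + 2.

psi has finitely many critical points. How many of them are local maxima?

2

psi separates as a function of s plus a function of t, so ∇psi=0 decouples.
∂psi/∂s = 3(s + 1)(s + 3) = 0 at s ∈ {-3, -1}; ∂psi/∂t = 180(t - 1)(t + 1)(t + 2)(t + 3) = 0 at t ∈ {-3, -2, -1, 1}.
The Hessian is diagonal: diag(psi_ss, psi_tt). Second derivatives: psi_ss(-3)=-6, psi_ss(-1)=6; psi_tt(-3)=-1440, psi_tt(-2)=540, psi_tt(-1)=-720, psi_tt(1)=4320.
Local maxima occur where both diagonal entries negative: (-3, -3), (-3, -1). Count: 2.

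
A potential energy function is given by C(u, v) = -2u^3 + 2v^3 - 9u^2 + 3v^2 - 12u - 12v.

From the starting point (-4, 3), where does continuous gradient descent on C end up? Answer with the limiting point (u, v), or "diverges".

(-2, 1)

C is separable, so gradient descent decouples: u follows -∂C/∂u, v follows -∂C/∂v.
∂C/∂u = -6(u + 1)(u + 2); at u=-4 this is -36, so u increases.
∂C/∂v = 6(v - 1)(v + 2); at v=3 this is 60, so v decreases.
u converges to its nearest critical value -2 (a local min of the u-part); v converges to 1. The iterate converges to (-2, 1).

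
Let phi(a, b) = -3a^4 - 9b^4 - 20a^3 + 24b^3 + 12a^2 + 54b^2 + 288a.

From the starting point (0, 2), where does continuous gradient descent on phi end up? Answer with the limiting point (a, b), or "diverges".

phi is separable, so gradient descent decouples: a follows -∂phi/∂a, b follows -∂phi/∂b.
∂phi/∂a = -12(a - 2)(a + 3)(a + 4); at a=0 this is 288, so a decreases.
∂phi/∂b = -36b(b - 3)(b + 1); at b=2 this is 216, so b decreases.
a converges to its nearest critical value -3 (a local min of the a-part); b converges to 0. The iterate converges to (-3, 0).

(-3, 0)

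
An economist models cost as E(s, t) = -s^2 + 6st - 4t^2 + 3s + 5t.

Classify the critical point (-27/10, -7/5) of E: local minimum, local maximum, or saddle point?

The Hessian of E is constant: H = [[-2, 6], [6, -8]].
det(H) = (-2)·(-8) − 6² = -20.
Since det(H) < 0, H is indefinite and the critical point is a saddle point.

saddle point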